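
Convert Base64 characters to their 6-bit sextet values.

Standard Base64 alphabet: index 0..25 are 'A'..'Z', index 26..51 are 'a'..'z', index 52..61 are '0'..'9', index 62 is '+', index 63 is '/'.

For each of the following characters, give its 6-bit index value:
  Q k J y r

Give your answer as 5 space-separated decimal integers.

'Q': A..Z range, ord('Q') − ord('A') = 16
'k': a..z range, 26 + ord('k') − ord('a') = 36
'J': A..Z range, ord('J') − ord('A') = 9
'y': a..z range, 26 + ord('y') − ord('a') = 50
'r': a..z range, 26 + ord('r') − ord('a') = 43

Answer: 16 36 9 50 43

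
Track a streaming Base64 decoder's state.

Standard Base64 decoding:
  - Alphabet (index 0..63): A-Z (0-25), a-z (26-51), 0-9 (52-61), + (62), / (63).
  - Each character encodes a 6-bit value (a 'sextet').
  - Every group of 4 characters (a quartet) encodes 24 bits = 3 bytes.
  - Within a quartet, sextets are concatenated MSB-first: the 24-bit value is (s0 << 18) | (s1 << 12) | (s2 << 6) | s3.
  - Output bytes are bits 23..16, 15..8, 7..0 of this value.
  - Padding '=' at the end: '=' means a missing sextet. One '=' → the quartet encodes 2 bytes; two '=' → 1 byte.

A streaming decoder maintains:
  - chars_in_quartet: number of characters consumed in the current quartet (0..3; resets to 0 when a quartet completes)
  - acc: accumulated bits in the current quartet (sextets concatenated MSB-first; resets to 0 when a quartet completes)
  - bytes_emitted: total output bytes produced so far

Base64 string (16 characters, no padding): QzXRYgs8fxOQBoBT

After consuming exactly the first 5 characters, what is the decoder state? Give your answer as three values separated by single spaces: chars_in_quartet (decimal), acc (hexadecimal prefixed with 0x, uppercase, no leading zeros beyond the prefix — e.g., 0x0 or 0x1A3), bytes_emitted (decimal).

After char 0 ('Q'=16): chars_in_quartet=1 acc=0x10 bytes_emitted=0
After char 1 ('z'=51): chars_in_quartet=2 acc=0x433 bytes_emitted=0
After char 2 ('X'=23): chars_in_quartet=3 acc=0x10CD7 bytes_emitted=0
After char 3 ('R'=17): chars_in_quartet=4 acc=0x4335D1 -> emit 43 35 D1, reset; bytes_emitted=3
After char 4 ('Y'=24): chars_in_quartet=1 acc=0x18 bytes_emitted=3

Answer: 1 0x18 3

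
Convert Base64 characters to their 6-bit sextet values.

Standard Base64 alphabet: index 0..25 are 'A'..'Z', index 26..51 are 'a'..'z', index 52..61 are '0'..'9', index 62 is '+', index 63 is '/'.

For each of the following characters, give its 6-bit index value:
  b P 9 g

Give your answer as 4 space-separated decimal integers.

'b': a..z range, 26 + ord('b') − ord('a') = 27
'P': A..Z range, ord('P') − ord('A') = 15
'9': 0..9 range, 52 + ord('9') − ord('0') = 61
'g': a..z range, 26 + ord('g') − ord('a') = 32

Answer: 27 15 61 32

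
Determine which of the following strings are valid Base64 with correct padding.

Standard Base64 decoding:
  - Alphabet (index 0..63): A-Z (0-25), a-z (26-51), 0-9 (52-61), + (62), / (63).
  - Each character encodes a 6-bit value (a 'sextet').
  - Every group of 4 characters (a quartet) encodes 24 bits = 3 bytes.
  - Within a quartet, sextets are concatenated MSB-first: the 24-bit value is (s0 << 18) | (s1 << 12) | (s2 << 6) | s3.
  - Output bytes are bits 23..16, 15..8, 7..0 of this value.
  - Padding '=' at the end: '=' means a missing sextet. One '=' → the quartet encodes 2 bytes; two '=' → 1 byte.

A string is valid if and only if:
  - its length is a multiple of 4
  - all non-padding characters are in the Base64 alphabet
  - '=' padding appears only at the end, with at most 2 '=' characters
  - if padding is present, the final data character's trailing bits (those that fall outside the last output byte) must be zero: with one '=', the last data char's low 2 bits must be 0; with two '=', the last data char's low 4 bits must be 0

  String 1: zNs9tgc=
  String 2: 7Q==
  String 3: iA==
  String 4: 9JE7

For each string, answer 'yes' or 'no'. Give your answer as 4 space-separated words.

Answer: yes yes yes yes

Derivation:
String 1: 'zNs9tgc=' → valid
String 2: '7Q==' → valid
String 3: 'iA==' → valid
String 4: '9JE7' → valid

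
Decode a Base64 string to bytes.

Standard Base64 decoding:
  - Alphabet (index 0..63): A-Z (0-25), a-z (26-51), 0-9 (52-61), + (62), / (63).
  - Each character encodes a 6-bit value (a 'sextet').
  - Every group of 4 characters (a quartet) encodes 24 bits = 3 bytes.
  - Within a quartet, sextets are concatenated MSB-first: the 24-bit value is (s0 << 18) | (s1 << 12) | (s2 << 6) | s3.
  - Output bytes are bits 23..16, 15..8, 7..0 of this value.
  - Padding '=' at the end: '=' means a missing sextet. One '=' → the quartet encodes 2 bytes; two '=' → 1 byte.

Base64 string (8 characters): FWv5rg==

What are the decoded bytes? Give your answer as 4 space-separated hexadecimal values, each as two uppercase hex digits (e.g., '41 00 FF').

After char 0 ('F'=5): chars_in_quartet=1 acc=0x5 bytes_emitted=0
After char 1 ('W'=22): chars_in_quartet=2 acc=0x156 bytes_emitted=0
After char 2 ('v'=47): chars_in_quartet=3 acc=0x55AF bytes_emitted=0
After char 3 ('5'=57): chars_in_quartet=4 acc=0x156BF9 -> emit 15 6B F9, reset; bytes_emitted=3
After char 4 ('r'=43): chars_in_quartet=1 acc=0x2B bytes_emitted=3
After char 5 ('g'=32): chars_in_quartet=2 acc=0xAE0 bytes_emitted=3
Padding '==': partial quartet acc=0xAE0 -> emit AE; bytes_emitted=4

Answer: 15 6B F9 AE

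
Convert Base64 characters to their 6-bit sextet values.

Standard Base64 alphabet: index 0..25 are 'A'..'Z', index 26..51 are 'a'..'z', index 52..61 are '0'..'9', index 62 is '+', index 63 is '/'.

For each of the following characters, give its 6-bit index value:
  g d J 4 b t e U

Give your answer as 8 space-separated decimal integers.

Answer: 32 29 9 56 27 45 30 20

Derivation:
'g': a..z range, 26 + ord('g') − ord('a') = 32
'd': a..z range, 26 + ord('d') − ord('a') = 29
'J': A..Z range, ord('J') − ord('A') = 9
'4': 0..9 range, 52 + ord('4') − ord('0') = 56
'b': a..z range, 26 + ord('b') − ord('a') = 27
't': a..z range, 26 + ord('t') − ord('a') = 45
'e': a..z range, 26 + ord('e') − ord('a') = 30
'U': A..Z range, ord('U') − ord('A') = 20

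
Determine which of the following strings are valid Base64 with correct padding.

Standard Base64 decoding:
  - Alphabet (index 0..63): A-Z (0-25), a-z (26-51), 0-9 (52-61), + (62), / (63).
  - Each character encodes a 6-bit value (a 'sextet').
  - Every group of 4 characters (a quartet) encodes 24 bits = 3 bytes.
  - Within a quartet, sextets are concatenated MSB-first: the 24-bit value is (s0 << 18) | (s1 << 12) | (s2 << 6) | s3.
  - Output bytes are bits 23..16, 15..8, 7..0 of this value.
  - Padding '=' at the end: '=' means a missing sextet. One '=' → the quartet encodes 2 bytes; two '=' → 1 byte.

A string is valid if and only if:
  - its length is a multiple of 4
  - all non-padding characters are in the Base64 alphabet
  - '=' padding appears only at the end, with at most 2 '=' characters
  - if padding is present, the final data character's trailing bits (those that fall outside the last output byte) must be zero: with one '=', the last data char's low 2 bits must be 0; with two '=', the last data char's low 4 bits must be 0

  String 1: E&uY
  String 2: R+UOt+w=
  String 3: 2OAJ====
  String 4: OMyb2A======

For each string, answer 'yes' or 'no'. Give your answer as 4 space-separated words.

Answer: no yes no no

Derivation:
String 1: 'E&uY' → invalid (bad char(s): ['&'])
String 2: 'R+UOt+w=' → valid
String 3: '2OAJ====' → invalid (4 pad chars (max 2))
String 4: 'OMyb2A======' → invalid (6 pad chars (max 2))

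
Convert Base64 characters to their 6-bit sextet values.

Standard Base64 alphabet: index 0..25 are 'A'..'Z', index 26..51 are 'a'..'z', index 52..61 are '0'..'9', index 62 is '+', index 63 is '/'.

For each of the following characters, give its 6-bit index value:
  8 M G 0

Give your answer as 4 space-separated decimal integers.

Answer: 60 12 6 52

Derivation:
'8': 0..9 range, 52 + ord('8') − ord('0') = 60
'M': A..Z range, ord('M') − ord('A') = 12
'G': A..Z range, ord('G') − ord('A') = 6
'0': 0..9 range, 52 + ord('0') − ord('0') = 52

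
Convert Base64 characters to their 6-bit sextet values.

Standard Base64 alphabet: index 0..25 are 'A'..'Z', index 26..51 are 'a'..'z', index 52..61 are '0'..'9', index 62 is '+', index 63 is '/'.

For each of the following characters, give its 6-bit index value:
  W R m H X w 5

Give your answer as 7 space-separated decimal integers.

Answer: 22 17 38 7 23 48 57

Derivation:
'W': A..Z range, ord('W') − ord('A') = 22
'R': A..Z range, ord('R') − ord('A') = 17
'm': a..z range, 26 + ord('m') − ord('a') = 38
'H': A..Z range, ord('H') − ord('A') = 7
'X': A..Z range, ord('X') − ord('A') = 23
'w': a..z range, 26 + ord('w') − ord('a') = 48
'5': 0..9 range, 52 + ord('5') − ord('0') = 57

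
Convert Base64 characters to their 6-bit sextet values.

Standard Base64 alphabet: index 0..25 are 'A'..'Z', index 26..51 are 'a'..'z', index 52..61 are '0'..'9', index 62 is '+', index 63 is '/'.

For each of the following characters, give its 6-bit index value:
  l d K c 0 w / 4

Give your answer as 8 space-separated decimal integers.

Answer: 37 29 10 28 52 48 63 56

Derivation:
'l': a..z range, 26 + ord('l') − ord('a') = 37
'd': a..z range, 26 + ord('d') − ord('a') = 29
'K': A..Z range, ord('K') − ord('A') = 10
'c': a..z range, 26 + ord('c') − ord('a') = 28
'0': 0..9 range, 52 + ord('0') − ord('0') = 52
'w': a..z range, 26 + ord('w') − ord('a') = 48
'/': index 63
'4': 0..9 range, 52 + ord('4') − ord('0') = 56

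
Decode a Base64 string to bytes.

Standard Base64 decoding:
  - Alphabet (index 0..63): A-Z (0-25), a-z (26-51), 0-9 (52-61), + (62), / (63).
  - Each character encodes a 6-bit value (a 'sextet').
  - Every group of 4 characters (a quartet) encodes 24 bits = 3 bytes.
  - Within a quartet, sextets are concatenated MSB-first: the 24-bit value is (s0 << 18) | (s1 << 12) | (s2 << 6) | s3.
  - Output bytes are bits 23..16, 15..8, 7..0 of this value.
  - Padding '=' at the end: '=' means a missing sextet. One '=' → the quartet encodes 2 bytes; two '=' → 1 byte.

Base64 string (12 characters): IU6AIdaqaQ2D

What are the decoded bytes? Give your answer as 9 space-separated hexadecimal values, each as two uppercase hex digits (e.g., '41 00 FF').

After char 0 ('I'=8): chars_in_quartet=1 acc=0x8 bytes_emitted=0
After char 1 ('U'=20): chars_in_quartet=2 acc=0x214 bytes_emitted=0
After char 2 ('6'=58): chars_in_quartet=3 acc=0x853A bytes_emitted=0
After char 3 ('A'=0): chars_in_quartet=4 acc=0x214E80 -> emit 21 4E 80, reset; bytes_emitted=3
After char 4 ('I'=8): chars_in_quartet=1 acc=0x8 bytes_emitted=3
After char 5 ('d'=29): chars_in_quartet=2 acc=0x21D bytes_emitted=3
After char 6 ('a'=26): chars_in_quartet=3 acc=0x875A bytes_emitted=3
After char 7 ('q'=42): chars_in_quartet=4 acc=0x21D6AA -> emit 21 D6 AA, reset; bytes_emitted=6
After char 8 ('a'=26): chars_in_quartet=1 acc=0x1A bytes_emitted=6
After char 9 ('Q'=16): chars_in_quartet=2 acc=0x690 bytes_emitted=6
After char 10 ('2'=54): chars_in_quartet=3 acc=0x1A436 bytes_emitted=6
After char 11 ('D'=3): chars_in_quartet=4 acc=0x690D83 -> emit 69 0D 83, reset; bytes_emitted=9

Answer: 21 4E 80 21 D6 AA 69 0D 83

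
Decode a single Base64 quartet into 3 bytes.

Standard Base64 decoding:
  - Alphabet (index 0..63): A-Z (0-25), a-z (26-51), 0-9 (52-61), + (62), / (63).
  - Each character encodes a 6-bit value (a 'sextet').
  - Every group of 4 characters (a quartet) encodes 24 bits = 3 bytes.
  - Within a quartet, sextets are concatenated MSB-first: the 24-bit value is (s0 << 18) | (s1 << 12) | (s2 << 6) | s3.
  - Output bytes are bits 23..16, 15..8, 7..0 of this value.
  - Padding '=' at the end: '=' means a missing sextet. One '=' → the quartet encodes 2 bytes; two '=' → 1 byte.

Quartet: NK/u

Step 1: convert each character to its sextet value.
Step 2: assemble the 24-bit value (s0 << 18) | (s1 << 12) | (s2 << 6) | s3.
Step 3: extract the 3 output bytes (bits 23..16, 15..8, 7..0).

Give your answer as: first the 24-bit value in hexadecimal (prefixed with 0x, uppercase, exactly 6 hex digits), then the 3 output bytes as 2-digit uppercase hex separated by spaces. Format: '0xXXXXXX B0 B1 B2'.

Sextets: N=13, K=10, /=63, u=46
24-bit: (13<<18) | (10<<12) | (63<<6) | 46
      = 0x340000 | 0x00A000 | 0x000FC0 | 0x00002E
      = 0x34AFEE
Bytes: (v>>16)&0xFF=34, (v>>8)&0xFF=AF, v&0xFF=EE

Answer: 0x34AFEE 34 AF EE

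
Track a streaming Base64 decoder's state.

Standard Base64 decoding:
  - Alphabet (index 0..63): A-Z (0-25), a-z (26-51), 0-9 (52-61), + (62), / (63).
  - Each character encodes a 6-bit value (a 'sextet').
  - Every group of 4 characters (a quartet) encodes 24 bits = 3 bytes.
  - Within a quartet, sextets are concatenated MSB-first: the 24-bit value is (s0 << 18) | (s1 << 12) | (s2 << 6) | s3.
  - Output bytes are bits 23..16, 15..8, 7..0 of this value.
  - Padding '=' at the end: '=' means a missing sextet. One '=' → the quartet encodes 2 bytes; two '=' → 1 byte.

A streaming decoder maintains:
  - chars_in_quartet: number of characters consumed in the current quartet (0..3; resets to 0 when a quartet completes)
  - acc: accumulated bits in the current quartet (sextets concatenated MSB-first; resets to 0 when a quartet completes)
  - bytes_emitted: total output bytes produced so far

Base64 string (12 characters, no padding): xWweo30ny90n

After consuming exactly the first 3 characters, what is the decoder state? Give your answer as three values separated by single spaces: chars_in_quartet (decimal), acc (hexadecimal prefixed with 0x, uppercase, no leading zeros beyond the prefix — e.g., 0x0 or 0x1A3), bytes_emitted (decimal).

After char 0 ('x'=49): chars_in_quartet=1 acc=0x31 bytes_emitted=0
After char 1 ('W'=22): chars_in_quartet=2 acc=0xC56 bytes_emitted=0
After char 2 ('w'=48): chars_in_quartet=3 acc=0x315B0 bytes_emitted=0

Answer: 3 0x315B0 0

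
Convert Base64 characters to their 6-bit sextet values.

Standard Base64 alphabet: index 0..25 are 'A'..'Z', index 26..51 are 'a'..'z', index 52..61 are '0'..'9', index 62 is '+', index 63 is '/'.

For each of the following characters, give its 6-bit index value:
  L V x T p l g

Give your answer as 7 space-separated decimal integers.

'L': A..Z range, ord('L') − ord('A') = 11
'V': A..Z range, ord('V') − ord('A') = 21
'x': a..z range, 26 + ord('x') − ord('a') = 49
'T': A..Z range, ord('T') − ord('A') = 19
'p': a..z range, 26 + ord('p') − ord('a') = 41
'l': a..z range, 26 + ord('l') − ord('a') = 37
'g': a..z range, 26 + ord('g') − ord('a') = 32

Answer: 11 21 49 19 41 37 32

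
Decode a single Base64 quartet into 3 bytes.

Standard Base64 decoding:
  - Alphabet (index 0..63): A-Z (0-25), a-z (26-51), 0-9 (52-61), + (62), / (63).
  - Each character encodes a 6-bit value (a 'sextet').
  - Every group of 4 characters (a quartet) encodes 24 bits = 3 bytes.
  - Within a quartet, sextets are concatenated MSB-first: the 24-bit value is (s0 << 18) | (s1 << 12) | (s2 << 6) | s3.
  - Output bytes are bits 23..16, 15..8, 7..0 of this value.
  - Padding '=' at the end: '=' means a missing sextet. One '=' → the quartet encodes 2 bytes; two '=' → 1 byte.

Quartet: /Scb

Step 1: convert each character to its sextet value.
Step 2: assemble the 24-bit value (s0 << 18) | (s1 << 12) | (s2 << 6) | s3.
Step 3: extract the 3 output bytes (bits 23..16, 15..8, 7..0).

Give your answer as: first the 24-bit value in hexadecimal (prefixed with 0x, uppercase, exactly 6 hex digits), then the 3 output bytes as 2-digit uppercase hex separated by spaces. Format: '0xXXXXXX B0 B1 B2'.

Sextets: /=63, S=18, c=28, b=27
24-bit: (63<<18) | (18<<12) | (28<<6) | 27
      = 0xFC0000 | 0x012000 | 0x000700 | 0x00001B
      = 0xFD271B
Bytes: (v>>16)&0xFF=FD, (v>>8)&0xFF=27, v&0xFF=1B

Answer: 0xFD271B FD 27 1B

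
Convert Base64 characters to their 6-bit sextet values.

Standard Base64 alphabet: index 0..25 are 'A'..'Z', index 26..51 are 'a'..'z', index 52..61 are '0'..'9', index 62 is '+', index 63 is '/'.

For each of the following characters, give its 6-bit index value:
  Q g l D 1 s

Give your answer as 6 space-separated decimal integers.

'Q': A..Z range, ord('Q') − ord('A') = 16
'g': a..z range, 26 + ord('g') − ord('a') = 32
'l': a..z range, 26 + ord('l') − ord('a') = 37
'D': A..Z range, ord('D') − ord('A') = 3
'1': 0..9 range, 52 + ord('1') − ord('0') = 53
's': a..z range, 26 + ord('s') − ord('a') = 44

Answer: 16 32 37 3 53 44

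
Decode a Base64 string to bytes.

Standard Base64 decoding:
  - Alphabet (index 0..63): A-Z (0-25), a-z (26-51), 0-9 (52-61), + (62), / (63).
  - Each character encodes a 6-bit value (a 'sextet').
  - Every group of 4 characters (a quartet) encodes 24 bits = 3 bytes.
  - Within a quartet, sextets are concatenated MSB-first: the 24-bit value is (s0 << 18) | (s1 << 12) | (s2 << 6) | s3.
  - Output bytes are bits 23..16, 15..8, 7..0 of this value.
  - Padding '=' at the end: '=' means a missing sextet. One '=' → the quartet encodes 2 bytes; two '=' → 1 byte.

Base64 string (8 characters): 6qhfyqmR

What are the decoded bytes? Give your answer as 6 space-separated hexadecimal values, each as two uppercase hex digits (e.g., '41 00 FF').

Answer: EA A8 5F CA A9 91

Derivation:
After char 0 ('6'=58): chars_in_quartet=1 acc=0x3A bytes_emitted=0
After char 1 ('q'=42): chars_in_quartet=2 acc=0xEAA bytes_emitted=0
After char 2 ('h'=33): chars_in_quartet=3 acc=0x3AAA1 bytes_emitted=0
After char 3 ('f'=31): chars_in_quartet=4 acc=0xEAA85F -> emit EA A8 5F, reset; bytes_emitted=3
After char 4 ('y'=50): chars_in_quartet=1 acc=0x32 bytes_emitted=3
After char 5 ('q'=42): chars_in_quartet=2 acc=0xCAA bytes_emitted=3
After char 6 ('m'=38): chars_in_quartet=3 acc=0x32AA6 bytes_emitted=3
After char 7 ('R'=17): chars_in_quartet=4 acc=0xCAA991 -> emit CA A9 91, reset; bytes_emitted=6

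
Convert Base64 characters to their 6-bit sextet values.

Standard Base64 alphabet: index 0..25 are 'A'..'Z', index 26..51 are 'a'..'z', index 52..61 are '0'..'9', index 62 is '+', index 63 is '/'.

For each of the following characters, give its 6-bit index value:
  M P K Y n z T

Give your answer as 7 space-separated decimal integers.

'M': A..Z range, ord('M') − ord('A') = 12
'P': A..Z range, ord('P') − ord('A') = 15
'K': A..Z range, ord('K') − ord('A') = 10
'Y': A..Z range, ord('Y') − ord('A') = 24
'n': a..z range, 26 + ord('n') − ord('a') = 39
'z': a..z range, 26 + ord('z') − ord('a') = 51
'T': A..Z range, ord('T') − ord('A') = 19

Answer: 12 15 10 24 39 51 19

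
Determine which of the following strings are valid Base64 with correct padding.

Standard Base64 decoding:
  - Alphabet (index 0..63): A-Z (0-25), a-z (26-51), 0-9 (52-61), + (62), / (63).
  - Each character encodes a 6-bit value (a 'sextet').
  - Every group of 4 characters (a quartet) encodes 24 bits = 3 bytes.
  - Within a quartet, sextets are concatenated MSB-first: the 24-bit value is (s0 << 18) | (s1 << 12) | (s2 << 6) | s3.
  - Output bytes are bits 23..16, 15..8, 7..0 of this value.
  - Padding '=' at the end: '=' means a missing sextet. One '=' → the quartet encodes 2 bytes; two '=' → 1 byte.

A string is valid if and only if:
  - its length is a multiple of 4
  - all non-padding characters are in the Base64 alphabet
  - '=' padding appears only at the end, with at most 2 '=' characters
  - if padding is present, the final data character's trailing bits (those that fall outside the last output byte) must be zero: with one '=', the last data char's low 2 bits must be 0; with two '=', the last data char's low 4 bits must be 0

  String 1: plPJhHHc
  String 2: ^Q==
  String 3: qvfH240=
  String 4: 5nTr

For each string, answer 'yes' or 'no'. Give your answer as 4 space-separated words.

String 1: 'plPJhHHc' → valid
String 2: '^Q==' → invalid (bad char(s): ['^'])
String 3: 'qvfH240=' → valid
String 4: '5nTr' → valid

Answer: yes no yes yes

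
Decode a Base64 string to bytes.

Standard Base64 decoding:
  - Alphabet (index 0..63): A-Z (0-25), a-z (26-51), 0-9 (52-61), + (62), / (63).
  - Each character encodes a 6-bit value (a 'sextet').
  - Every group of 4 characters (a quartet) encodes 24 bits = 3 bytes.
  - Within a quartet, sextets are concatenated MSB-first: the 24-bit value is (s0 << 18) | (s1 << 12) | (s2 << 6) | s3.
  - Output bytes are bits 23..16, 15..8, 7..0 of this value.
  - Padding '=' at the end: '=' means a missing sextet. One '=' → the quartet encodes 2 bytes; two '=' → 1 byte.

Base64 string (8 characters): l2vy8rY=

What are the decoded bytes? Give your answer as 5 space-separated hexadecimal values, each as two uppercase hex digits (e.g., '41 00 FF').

Answer: 97 6B F2 F2 B6

Derivation:
After char 0 ('l'=37): chars_in_quartet=1 acc=0x25 bytes_emitted=0
After char 1 ('2'=54): chars_in_quartet=2 acc=0x976 bytes_emitted=0
After char 2 ('v'=47): chars_in_quartet=3 acc=0x25DAF bytes_emitted=0
After char 3 ('y'=50): chars_in_quartet=4 acc=0x976BF2 -> emit 97 6B F2, reset; bytes_emitted=3
After char 4 ('8'=60): chars_in_quartet=1 acc=0x3C bytes_emitted=3
After char 5 ('r'=43): chars_in_quartet=2 acc=0xF2B bytes_emitted=3
After char 6 ('Y'=24): chars_in_quartet=3 acc=0x3CAD8 bytes_emitted=3
Padding '=': partial quartet acc=0x3CAD8 -> emit F2 B6; bytes_emitted=5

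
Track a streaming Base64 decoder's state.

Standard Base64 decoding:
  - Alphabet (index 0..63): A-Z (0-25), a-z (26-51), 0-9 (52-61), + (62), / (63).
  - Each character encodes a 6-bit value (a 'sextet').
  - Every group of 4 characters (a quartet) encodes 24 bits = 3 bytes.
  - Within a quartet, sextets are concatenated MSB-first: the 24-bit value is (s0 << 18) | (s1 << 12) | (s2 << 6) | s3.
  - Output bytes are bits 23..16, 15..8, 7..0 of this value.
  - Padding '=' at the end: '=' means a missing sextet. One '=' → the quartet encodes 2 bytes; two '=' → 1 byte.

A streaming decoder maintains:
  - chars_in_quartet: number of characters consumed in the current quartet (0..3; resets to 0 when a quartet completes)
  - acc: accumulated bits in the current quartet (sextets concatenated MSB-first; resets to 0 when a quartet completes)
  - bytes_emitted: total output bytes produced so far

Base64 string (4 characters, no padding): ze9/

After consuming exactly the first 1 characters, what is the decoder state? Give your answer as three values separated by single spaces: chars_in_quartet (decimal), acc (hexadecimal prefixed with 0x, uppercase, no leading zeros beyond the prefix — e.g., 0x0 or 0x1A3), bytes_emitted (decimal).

After char 0 ('z'=51): chars_in_quartet=1 acc=0x33 bytes_emitted=0

Answer: 1 0x33 0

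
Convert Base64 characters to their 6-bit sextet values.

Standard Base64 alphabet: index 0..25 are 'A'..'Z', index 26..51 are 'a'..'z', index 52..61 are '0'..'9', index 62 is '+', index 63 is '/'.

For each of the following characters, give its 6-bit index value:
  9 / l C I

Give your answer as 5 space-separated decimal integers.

'9': 0..9 range, 52 + ord('9') − ord('0') = 61
'/': index 63
'l': a..z range, 26 + ord('l') − ord('a') = 37
'C': A..Z range, ord('C') − ord('A') = 2
'I': A..Z range, ord('I') − ord('A') = 8

Answer: 61 63 37 2 8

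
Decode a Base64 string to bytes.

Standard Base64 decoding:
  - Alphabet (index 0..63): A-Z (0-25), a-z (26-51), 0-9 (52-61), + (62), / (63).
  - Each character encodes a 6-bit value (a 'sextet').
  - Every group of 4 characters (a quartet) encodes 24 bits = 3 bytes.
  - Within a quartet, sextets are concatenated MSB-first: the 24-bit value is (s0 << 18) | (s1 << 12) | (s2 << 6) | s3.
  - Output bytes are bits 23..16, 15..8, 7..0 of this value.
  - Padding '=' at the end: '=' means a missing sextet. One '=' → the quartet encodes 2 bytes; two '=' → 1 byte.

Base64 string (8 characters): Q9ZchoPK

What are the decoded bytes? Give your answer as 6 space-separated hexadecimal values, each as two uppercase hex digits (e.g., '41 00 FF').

After char 0 ('Q'=16): chars_in_quartet=1 acc=0x10 bytes_emitted=0
After char 1 ('9'=61): chars_in_quartet=2 acc=0x43D bytes_emitted=0
After char 2 ('Z'=25): chars_in_quartet=3 acc=0x10F59 bytes_emitted=0
After char 3 ('c'=28): chars_in_quartet=4 acc=0x43D65C -> emit 43 D6 5C, reset; bytes_emitted=3
After char 4 ('h'=33): chars_in_quartet=1 acc=0x21 bytes_emitted=3
After char 5 ('o'=40): chars_in_quartet=2 acc=0x868 bytes_emitted=3
After char 6 ('P'=15): chars_in_quartet=3 acc=0x21A0F bytes_emitted=3
After char 7 ('K'=10): chars_in_quartet=4 acc=0x8683CA -> emit 86 83 CA, reset; bytes_emitted=6

Answer: 43 D6 5C 86 83 CA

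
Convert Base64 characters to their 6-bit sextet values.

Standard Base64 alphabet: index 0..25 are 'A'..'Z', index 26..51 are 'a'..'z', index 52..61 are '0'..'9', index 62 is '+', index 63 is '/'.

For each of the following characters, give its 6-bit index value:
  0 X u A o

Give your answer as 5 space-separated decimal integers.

Answer: 52 23 46 0 40

Derivation:
'0': 0..9 range, 52 + ord('0') − ord('0') = 52
'X': A..Z range, ord('X') − ord('A') = 23
'u': a..z range, 26 + ord('u') − ord('a') = 46
'A': A..Z range, ord('A') − ord('A') = 0
'o': a..z range, 26 + ord('o') − ord('a') = 40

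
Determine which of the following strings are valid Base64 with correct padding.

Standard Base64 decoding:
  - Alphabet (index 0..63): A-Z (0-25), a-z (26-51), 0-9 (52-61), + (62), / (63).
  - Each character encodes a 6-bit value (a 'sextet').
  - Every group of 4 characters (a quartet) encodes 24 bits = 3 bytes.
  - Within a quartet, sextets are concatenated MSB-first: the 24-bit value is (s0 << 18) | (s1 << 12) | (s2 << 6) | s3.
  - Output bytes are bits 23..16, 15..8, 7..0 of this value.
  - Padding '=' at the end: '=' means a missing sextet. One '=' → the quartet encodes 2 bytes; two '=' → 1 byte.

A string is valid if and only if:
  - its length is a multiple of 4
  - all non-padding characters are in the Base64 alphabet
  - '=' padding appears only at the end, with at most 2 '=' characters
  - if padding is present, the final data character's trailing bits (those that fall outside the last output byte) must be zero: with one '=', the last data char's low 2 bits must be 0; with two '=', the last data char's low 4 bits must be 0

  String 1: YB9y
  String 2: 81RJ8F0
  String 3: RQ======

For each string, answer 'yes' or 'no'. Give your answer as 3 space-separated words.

String 1: 'YB9y' → valid
String 2: '81RJ8F0' → invalid (len=7 not mult of 4)
String 3: 'RQ======' → invalid (6 pad chars (max 2))

Answer: yes no no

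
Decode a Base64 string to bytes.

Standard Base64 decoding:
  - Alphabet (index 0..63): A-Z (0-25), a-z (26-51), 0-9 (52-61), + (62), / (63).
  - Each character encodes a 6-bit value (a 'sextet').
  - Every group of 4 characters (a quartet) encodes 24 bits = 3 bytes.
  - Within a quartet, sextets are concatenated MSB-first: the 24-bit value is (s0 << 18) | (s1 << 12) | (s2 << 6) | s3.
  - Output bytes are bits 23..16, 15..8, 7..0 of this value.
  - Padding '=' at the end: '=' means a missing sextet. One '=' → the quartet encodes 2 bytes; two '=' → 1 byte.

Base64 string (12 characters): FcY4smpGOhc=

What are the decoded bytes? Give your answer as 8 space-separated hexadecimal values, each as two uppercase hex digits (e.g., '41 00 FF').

Answer: 15 C6 38 B2 6A 46 3A 17

Derivation:
After char 0 ('F'=5): chars_in_quartet=1 acc=0x5 bytes_emitted=0
After char 1 ('c'=28): chars_in_quartet=2 acc=0x15C bytes_emitted=0
After char 2 ('Y'=24): chars_in_quartet=3 acc=0x5718 bytes_emitted=0
After char 3 ('4'=56): chars_in_quartet=4 acc=0x15C638 -> emit 15 C6 38, reset; bytes_emitted=3
After char 4 ('s'=44): chars_in_quartet=1 acc=0x2C bytes_emitted=3
After char 5 ('m'=38): chars_in_quartet=2 acc=0xB26 bytes_emitted=3
After char 6 ('p'=41): chars_in_quartet=3 acc=0x2C9A9 bytes_emitted=3
After char 7 ('G'=6): chars_in_quartet=4 acc=0xB26A46 -> emit B2 6A 46, reset; bytes_emitted=6
After char 8 ('O'=14): chars_in_quartet=1 acc=0xE bytes_emitted=6
After char 9 ('h'=33): chars_in_quartet=2 acc=0x3A1 bytes_emitted=6
After char 10 ('c'=28): chars_in_quartet=3 acc=0xE85C bytes_emitted=6
Padding '=': partial quartet acc=0xE85C -> emit 3A 17; bytes_emitted=8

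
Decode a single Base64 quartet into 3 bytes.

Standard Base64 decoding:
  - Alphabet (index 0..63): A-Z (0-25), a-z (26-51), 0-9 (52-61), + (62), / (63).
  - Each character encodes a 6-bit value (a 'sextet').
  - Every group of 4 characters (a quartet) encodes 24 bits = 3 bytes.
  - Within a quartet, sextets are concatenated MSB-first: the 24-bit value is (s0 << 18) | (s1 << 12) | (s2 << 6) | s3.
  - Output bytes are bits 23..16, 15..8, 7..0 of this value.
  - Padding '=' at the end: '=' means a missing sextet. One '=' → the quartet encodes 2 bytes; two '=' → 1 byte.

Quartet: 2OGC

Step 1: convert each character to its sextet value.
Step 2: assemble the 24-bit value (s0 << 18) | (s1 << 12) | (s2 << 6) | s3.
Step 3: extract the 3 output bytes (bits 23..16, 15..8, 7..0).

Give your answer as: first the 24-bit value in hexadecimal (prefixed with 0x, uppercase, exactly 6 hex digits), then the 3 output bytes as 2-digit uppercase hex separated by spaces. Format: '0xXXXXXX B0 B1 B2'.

Sextets: 2=54, O=14, G=6, C=2
24-bit: (54<<18) | (14<<12) | (6<<6) | 2
      = 0xD80000 | 0x00E000 | 0x000180 | 0x000002
      = 0xD8E182
Bytes: (v>>16)&0xFF=D8, (v>>8)&0xFF=E1, v&0xFF=82

Answer: 0xD8E182 D8 E1 82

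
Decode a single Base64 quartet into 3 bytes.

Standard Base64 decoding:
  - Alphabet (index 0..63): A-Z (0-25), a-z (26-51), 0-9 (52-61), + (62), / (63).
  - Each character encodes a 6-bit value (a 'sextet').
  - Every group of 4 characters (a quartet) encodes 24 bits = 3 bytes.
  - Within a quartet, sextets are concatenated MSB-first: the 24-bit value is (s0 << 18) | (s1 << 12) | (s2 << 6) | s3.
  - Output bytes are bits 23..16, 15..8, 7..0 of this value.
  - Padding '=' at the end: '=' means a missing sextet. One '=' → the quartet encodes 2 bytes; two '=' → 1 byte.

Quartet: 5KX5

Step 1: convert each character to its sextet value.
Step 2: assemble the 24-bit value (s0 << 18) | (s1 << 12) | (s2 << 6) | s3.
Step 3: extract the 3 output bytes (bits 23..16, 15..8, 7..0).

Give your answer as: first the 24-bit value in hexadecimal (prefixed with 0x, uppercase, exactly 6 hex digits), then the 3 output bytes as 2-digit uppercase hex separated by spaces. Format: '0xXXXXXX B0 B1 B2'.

Sextets: 5=57, K=10, X=23, 5=57
24-bit: (57<<18) | (10<<12) | (23<<6) | 57
      = 0xE40000 | 0x00A000 | 0x0005C0 | 0x000039
      = 0xE4A5F9
Bytes: (v>>16)&0xFF=E4, (v>>8)&0xFF=A5, v&0xFF=F9

Answer: 0xE4A5F9 E4 A5 F9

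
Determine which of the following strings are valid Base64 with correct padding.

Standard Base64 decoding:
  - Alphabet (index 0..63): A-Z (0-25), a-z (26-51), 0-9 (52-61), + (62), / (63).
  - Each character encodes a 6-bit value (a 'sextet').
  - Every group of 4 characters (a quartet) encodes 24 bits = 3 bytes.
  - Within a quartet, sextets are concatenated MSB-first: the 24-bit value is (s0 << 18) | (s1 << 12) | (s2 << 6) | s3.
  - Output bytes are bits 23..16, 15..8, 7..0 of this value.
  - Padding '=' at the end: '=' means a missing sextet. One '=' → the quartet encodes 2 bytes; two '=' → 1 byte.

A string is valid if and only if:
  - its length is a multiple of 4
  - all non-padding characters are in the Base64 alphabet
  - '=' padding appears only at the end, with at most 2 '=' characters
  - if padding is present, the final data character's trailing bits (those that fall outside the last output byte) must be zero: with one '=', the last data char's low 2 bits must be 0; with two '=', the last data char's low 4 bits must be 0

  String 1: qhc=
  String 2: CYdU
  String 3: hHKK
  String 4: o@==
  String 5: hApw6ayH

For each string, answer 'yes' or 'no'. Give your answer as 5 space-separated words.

Answer: yes yes yes no yes

Derivation:
String 1: 'qhc=' → valid
String 2: 'CYdU' → valid
String 3: 'hHKK' → valid
String 4: 'o@==' → invalid (bad char(s): ['@'])
String 5: 'hApw6ayH' → valid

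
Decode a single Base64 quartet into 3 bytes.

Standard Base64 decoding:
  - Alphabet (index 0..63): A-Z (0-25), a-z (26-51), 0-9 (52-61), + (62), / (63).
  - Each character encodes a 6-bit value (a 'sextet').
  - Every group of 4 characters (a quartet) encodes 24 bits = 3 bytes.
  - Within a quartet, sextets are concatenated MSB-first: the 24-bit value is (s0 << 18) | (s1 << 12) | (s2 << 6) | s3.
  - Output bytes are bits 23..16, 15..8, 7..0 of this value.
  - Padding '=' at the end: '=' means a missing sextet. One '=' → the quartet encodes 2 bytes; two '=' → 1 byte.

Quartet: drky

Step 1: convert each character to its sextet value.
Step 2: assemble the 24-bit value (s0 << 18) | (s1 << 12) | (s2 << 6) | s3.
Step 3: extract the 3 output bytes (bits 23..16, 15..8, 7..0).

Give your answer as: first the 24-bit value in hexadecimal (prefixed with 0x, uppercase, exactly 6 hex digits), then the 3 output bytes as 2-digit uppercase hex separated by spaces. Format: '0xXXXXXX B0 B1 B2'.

Sextets: d=29, r=43, k=36, y=50
24-bit: (29<<18) | (43<<12) | (36<<6) | 50
      = 0x740000 | 0x02B000 | 0x000900 | 0x000032
      = 0x76B932
Bytes: (v>>16)&0xFF=76, (v>>8)&0xFF=B9, v&0xFF=32

Answer: 0x76B932 76 B9 32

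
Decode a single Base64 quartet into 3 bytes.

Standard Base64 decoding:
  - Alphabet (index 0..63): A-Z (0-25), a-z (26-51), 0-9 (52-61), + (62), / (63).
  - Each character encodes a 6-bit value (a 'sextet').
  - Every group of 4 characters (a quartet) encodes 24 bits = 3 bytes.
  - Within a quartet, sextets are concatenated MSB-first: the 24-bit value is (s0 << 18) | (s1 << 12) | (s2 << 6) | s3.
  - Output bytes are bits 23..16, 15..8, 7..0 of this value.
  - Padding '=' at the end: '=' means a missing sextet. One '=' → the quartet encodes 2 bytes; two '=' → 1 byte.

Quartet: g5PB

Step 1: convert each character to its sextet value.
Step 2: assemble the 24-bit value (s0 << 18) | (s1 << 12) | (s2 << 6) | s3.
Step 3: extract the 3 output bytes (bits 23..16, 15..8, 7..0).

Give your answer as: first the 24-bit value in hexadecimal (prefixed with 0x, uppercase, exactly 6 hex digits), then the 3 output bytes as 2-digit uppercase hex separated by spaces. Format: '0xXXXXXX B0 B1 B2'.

Answer: 0x8393C1 83 93 C1

Derivation:
Sextets: g=32, 5=57, P=15, B=1
24-bit: (32<<18) | (57<<12) | (15<<6) | 1
      = 0x800000 | 0x039000 | 0x0003C0 | 0x000001
      = 0x8393C1
Bytes: (v>>16)&0xFF=83, (v>>8)&0xFF=93, v&0xFF=C1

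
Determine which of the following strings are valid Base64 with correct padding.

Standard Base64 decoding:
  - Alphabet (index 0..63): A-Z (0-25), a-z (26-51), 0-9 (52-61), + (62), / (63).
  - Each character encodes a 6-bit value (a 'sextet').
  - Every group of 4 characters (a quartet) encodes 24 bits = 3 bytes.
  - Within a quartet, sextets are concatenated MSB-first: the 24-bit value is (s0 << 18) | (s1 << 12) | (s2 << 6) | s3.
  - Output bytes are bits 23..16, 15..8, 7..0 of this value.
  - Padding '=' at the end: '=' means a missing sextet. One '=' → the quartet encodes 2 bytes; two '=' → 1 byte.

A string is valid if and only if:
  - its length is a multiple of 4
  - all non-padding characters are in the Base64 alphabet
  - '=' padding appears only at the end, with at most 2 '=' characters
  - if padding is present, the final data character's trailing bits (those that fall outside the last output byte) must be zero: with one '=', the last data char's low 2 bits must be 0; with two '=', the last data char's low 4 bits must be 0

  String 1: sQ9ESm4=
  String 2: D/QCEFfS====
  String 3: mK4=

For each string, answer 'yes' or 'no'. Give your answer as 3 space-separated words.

Answer: yes no yes

Derivation:
String 1: 'sQ9ESm4=' → valid
String 2: 'D/QCEFfS====' → invalid (4 pad chars (max 2))
String 3: 'mK4=' → valid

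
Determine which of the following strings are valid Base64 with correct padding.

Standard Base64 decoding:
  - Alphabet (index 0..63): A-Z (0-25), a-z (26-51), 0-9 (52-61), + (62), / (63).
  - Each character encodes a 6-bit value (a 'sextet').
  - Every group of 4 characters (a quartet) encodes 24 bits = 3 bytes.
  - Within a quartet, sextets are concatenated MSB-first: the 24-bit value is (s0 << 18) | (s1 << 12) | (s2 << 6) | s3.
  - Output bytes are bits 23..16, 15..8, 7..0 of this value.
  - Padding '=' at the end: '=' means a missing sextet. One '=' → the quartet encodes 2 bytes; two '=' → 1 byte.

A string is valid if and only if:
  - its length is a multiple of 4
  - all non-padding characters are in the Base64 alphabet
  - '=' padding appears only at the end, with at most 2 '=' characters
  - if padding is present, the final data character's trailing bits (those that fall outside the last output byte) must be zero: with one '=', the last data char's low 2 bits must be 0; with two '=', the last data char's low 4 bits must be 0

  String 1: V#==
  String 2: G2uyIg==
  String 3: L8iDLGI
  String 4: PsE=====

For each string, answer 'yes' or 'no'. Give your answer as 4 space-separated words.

String 1: 'V#==' → invalid (bad char(s): ['#'])
String 2: 'G2uyIg==' → valid
String 3: 'L8iDLGI' → invalid (len=7 not mult of 4)
String 4: 'PsE=====' → invalid (5 pad chars (max 2))

Answer: no yes no no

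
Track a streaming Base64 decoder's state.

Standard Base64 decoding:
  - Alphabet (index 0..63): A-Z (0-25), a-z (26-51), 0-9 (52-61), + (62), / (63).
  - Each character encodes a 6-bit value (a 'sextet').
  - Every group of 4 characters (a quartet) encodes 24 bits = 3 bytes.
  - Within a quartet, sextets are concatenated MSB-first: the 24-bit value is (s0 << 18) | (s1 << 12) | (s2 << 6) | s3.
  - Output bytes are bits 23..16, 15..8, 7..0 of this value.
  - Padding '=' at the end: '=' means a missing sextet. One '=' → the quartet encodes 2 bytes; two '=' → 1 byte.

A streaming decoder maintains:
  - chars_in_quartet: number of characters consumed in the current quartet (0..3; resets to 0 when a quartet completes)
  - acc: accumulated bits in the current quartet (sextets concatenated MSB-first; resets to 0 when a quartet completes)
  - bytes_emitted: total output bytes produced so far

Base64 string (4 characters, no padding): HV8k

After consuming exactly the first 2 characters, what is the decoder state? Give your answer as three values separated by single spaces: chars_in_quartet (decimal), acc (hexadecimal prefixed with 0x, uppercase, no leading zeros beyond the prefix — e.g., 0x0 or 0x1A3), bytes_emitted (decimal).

Answer: 2 0x1D5 0

Derivation:
After char 0 ('H'=7): chars_in_quartet=1 acc=0x7 bytes_emitted=0
After char 1 ('V'=21): chars_in_quartet=2 acc=0x1D5 bytes_emitted=0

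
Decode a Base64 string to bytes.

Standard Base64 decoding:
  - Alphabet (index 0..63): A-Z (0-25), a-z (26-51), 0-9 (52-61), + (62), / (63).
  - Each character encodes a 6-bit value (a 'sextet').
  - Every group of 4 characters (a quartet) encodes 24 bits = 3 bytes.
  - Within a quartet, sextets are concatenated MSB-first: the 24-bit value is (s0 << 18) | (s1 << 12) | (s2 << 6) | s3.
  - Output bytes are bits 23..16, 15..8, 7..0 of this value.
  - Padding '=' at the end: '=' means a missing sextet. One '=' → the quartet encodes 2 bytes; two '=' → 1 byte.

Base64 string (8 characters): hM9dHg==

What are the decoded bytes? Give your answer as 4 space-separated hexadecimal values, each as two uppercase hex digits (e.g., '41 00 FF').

After char 0 ('h'=33): chars_in_quartet=1 acc=0x21 bytes_emitted=0
After char 1 ('M'=12): chars_in_quartet=2 acc=0x84C bytes_emitted=0
After char 2 ('9'=61): chars_in_quartet=3 acc=0x2133D bytes_emitted=0
After char 3 ('d'=29): chars_in_quartet=4 acc=0x84CF5D -> emit 84 CF 5D, reset; bytes_emitted=3
After char 4 ('H'=7): chars_in_quartet=1 acc=0x7 bytes_emitted=3
After char 5 ('g'=32): chars_in_quartet=2 acc=0x1E0 bytes_emitted=3
Padding '==': partial quartet acc=0x1E0 -> emit 1E; bytes_emitted=4

Answer: 84 CF 5D 1E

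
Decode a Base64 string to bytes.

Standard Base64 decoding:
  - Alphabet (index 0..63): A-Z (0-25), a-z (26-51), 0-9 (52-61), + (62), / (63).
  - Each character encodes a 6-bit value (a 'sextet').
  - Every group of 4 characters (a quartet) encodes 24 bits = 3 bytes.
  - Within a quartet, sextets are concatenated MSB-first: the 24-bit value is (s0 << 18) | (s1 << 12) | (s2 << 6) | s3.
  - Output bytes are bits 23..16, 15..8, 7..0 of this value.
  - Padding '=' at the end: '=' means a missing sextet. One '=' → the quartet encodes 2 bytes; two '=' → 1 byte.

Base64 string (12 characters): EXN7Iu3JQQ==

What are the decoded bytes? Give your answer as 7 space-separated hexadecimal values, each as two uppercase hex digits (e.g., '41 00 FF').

After char 0 ('E'=4): chars_in_quartet=1 acc=0x4 bytes_emitted=0
After char 1 ('X'=23): chars_in_quartet=2 acc=0x117 bytes_emitted=0
After char 2 ('N'=13): chars_in_quartet=3 acc=0x45CD bytes_emitted=0
After char 3 ('7'=59): chars_in_quartet=4 acc=0x11737B -> emit 11 73 7B, reset; bytes_emitted=3
After char 4 ('I'=8): chars_in_quartet=1 acc=0x8 bytes_emitted=3
After char 5 ('u'=46): chars_in_quartet=2 acc=0x22E bytes_emitted=3
After char 6 ('3'=55): chars_in_quartet=3 acc=0x8BB7 bytes_emitted=3
After char 7 ('J'=9): chars_in_quartet=4 acc=0x22EDC9 -> emit 22 ED C9, reset; bytes_emitted=6
After char 8 ('Q'=16): chars_in_quartet=1 acc=0x10 bytes_emitted=6
After char 9 ('Q'=16): chars_in_quartet=2 acc=0x410 bytes_emitted=6
Padding '==': partial quartet acc=0x410 -> emit 41; bytes_emitted=7

Answer: 11 73 7B 22 ED C9 41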